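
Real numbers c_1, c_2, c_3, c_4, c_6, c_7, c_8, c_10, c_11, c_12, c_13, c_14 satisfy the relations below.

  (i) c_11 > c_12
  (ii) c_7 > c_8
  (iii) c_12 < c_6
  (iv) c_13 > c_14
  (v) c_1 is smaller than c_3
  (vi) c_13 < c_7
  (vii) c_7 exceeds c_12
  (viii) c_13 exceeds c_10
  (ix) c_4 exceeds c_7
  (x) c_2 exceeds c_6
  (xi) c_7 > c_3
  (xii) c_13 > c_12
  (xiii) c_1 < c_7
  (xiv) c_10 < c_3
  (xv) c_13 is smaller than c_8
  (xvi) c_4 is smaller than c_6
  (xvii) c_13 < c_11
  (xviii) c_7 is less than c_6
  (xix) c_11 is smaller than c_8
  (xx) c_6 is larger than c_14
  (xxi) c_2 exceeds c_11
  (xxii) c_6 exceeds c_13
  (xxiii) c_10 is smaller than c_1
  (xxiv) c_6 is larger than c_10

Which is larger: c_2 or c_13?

Link the given pairs in sequence: c_13 < c_11; c_11 < c_8; c_8 < c_7; c_7 < c_4; c_4 < c_6; c_6 < c_2.
Together: c_13 < c_11 < c_8 < c_7 < c_4 < c_6 < c_2.
So c_13 < c_2; c_2 is the larger of the two.

c_2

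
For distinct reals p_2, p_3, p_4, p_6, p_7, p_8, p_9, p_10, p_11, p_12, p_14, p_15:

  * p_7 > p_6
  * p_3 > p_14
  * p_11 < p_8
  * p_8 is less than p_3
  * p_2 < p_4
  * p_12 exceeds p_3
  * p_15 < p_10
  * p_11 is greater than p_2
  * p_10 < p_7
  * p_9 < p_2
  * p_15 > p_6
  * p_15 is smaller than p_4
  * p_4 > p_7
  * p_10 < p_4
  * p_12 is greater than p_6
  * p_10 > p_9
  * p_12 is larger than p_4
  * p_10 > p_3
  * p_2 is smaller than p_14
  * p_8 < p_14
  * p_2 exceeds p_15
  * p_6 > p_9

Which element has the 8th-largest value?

p_11

Piecing the relations together gives one ordering: p_9 < p_6 < p_15 < p_2 < p_11 < p_8 < p_14 < p_3 < p_10 < p_7 < p_4 < p_12.
The 8th largest is p_11.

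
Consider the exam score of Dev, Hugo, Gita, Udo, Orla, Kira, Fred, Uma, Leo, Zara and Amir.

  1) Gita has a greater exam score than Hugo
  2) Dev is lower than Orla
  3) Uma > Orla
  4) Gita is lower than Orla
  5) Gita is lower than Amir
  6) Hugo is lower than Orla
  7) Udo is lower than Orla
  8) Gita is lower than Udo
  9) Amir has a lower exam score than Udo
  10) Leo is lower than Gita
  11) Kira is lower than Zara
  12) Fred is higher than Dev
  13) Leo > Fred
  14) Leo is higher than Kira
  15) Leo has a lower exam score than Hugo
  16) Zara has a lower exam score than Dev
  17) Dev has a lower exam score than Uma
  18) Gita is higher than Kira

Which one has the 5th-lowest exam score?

Piecing the relations together gives one ordering: Kira < Zara < Dev < Fred < Leo < Hugo < Gita < Amir < Udo < Orla < Uma.
The 5th smallest is Leo.

Leo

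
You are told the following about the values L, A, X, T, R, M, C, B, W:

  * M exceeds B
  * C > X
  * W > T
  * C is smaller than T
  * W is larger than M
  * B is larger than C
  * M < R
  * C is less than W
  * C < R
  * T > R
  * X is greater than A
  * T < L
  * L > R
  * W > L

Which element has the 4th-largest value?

Piecing the relations together gives one ordering: A < X < C < B < M < R < T < L < W.
The 4th largest is R.

R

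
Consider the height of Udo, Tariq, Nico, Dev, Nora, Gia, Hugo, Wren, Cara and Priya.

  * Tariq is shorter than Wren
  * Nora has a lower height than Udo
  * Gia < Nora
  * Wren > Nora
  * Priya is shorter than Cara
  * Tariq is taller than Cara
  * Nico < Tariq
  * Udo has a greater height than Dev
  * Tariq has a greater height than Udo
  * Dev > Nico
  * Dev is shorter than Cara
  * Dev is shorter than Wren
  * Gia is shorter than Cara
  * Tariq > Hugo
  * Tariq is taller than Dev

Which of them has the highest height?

Chaining downward from Wren: directly below it, Nora, Dev, Tariq; then Nico, Gia, Udo, Cara, Hugo; then Priya.
That covers every other element, and nothing is given above Wren, so Wren is the highest height.

Wren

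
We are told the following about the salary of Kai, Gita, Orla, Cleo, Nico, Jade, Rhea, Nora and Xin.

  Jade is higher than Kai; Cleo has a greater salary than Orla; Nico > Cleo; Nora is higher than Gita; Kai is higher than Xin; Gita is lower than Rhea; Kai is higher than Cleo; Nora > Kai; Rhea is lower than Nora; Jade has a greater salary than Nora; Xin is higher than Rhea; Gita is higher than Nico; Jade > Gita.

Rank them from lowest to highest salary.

Orla < Cleo < Nico < Gita < Rhea < Xin < Kai < Nora < Jade

Each adjacent pair is fixed by a given relation: Orla < Cleo; Cleo < Nico; Nico < Gita; Gita < Rhea; Rhea < Xin; Xin < Kai; Kai < Nora; Nora < Jade. Chaining them end to end gives the full order.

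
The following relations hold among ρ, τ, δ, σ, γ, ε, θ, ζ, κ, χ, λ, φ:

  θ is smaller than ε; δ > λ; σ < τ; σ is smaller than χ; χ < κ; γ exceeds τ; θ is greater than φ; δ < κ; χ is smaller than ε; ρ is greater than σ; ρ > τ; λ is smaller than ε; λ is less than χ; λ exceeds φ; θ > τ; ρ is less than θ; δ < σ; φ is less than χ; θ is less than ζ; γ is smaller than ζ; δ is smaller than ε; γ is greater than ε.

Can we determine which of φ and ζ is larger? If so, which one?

Following the relations from φ: φ < λ < δ < σ < τ < ρ < θ < ε < γ < ζ.
So ζ is larger.

ζ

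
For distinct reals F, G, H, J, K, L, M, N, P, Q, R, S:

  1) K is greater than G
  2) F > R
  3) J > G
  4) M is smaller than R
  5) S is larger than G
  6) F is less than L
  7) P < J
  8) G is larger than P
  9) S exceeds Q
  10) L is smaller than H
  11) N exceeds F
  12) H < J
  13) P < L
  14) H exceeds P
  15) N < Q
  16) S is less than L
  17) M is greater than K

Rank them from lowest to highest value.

P < G < K < M < R < F < N < Q < S < L < H < J

Nothing is placed below P, so it is least; from there P < G; G < K; K < M; M < R; R < F; F < N; N < Q; Q < S; S < L; L < H; H < J, each given directly.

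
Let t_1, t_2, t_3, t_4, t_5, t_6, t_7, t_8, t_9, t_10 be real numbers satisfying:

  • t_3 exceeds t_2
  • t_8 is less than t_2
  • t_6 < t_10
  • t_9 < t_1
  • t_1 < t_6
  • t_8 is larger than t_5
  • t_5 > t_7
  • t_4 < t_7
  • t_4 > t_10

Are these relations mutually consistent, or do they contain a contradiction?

Every relation is compatible with t_9 < t_1 < t_6 < t_10 < t_4 < t_7 < t_5 < t_8 < t_2 < t_3; the set is consistent.

consistent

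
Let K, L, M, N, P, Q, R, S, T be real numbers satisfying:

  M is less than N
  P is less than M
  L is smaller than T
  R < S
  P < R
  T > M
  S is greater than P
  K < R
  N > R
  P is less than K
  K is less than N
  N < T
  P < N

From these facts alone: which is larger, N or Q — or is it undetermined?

undetermined

Following every chain through Q: nothing is chained to Q.
N is not reached, and no chain runs the other way from N to Q.
So the given relations leave the order of Q and N undetermined.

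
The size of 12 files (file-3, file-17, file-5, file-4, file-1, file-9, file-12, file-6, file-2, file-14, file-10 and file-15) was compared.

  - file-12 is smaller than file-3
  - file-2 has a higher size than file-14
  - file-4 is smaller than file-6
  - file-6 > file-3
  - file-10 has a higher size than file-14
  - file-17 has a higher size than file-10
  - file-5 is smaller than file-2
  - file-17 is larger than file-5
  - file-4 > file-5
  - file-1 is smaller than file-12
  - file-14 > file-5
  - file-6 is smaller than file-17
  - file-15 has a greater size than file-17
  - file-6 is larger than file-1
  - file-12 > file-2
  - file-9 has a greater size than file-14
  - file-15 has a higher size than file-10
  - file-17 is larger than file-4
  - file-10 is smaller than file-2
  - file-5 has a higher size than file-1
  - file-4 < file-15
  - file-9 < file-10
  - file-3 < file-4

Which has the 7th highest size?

Piecing the relations together gives one ordering: file-1 < file-5 < file-14 < file-9 < file-10 < file-2 < file-12 < file-3 < file-4 < file-6 < file-17 < file-15.
The 7th largest is file-2.

file-2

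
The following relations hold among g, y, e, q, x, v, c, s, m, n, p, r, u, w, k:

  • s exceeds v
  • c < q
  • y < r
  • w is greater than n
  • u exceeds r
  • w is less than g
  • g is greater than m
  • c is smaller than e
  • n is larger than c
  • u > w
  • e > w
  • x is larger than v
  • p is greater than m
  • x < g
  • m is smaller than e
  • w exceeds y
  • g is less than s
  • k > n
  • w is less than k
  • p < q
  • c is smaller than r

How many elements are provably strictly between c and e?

2

Chaining upward from c reaches: n, w, r, k, g, u, q, s.
Chaining downward from e reaches: y, n, m, w.
Strictly between c and e are those in both lists: n, w — 2 elements.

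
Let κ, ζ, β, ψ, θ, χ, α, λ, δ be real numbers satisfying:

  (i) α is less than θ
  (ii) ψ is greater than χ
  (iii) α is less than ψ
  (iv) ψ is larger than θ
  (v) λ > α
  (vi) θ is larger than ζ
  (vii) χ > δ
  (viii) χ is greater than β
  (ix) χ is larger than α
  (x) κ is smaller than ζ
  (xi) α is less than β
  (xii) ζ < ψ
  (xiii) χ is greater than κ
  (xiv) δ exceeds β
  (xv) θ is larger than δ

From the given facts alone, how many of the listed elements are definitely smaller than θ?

Directly below θ: α, δ, ζ.
One step further: β, κ (5 so far).
Nothing else is reachable below θ; 5 in all.

5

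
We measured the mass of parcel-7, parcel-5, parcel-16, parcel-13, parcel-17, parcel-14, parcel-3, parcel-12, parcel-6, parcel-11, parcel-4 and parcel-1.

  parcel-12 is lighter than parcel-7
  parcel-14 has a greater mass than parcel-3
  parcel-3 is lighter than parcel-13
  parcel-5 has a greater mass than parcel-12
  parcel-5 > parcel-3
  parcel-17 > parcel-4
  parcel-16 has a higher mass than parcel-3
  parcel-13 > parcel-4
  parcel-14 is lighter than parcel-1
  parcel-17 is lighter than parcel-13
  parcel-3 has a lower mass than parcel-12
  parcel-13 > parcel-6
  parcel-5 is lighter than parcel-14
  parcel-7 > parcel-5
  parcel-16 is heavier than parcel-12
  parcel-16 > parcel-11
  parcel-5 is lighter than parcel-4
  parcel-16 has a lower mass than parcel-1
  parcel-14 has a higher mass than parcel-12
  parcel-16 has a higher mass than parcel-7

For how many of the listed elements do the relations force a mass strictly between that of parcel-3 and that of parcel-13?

4

The relations place parcel-3 below parcel-13. An element lies strictly between them when it is forced above parcel-3 and also forced below parcel-13.
Above parcel-3: {parcel-12, parcel-5, parcel-7, parcel-14, parcel-4, parcel-16, parcel-1, parcel-17}. Below parcel-13: {parcel-12, parcel-5, parcel-4, parcel-6, parcel-17}.
Intersection: {parcel-12, parcel-5, parcel-4, parcel-17} — 4.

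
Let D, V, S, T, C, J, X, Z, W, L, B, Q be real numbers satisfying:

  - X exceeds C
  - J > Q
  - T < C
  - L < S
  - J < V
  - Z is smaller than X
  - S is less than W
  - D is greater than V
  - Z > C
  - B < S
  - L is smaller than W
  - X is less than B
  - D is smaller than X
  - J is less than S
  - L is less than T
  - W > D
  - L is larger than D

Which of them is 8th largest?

Chaining the given pairs: Q < J < V < D < L < T < C < Z < X < B < S < W.
The 8th largest is L.

L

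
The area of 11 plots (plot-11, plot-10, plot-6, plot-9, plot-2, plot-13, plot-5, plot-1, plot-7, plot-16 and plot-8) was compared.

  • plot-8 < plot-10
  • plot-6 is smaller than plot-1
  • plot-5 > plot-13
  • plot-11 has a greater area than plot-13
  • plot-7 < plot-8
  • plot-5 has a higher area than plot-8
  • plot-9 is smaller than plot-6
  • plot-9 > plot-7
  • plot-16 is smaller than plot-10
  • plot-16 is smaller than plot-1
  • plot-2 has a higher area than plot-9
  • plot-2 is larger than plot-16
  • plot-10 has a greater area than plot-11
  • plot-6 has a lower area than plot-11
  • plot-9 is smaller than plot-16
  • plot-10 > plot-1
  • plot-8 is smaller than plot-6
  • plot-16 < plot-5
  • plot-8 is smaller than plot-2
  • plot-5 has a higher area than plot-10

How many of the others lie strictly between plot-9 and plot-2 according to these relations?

1

Chaining upward from plot-9 reaches: plot-16, plot-6, plot-11, plot-1, plot-10, plot-5.
Chaining downward from plot-2 reaches: plot-7, plot-8, plot-16.
Strictly between plot-9 and plot-2 are those in both lists: plot-16 — 1 element.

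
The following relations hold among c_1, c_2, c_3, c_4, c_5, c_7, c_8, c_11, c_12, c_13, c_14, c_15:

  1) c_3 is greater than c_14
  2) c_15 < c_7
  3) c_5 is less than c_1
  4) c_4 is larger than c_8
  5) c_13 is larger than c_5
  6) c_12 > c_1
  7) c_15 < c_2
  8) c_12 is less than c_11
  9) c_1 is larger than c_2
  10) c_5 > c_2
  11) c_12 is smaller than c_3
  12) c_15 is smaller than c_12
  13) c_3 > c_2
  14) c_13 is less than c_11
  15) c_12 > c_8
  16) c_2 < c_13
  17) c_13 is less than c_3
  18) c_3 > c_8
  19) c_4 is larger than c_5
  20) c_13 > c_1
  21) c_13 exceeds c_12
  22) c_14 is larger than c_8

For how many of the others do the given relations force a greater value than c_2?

Directly above c_2: c_5, c_1, c_13, c_3.
One step further: c_12, c_4, c_11 (7 so far).
No other element is forced above c_2 by the given relations, so the count is 7.

7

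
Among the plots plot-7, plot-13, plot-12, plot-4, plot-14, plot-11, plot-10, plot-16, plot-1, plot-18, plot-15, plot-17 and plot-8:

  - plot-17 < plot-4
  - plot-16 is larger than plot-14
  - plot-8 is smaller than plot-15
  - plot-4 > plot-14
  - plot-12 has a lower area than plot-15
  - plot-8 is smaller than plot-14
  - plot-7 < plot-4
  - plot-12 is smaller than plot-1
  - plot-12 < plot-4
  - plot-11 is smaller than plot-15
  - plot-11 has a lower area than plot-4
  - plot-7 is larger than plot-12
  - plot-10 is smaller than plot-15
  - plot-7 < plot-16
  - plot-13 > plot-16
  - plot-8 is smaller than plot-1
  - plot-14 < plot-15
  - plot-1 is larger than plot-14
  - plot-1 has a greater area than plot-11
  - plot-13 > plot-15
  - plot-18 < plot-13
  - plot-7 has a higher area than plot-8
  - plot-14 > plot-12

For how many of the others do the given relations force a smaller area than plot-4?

The elements the relations force below plot-4 are plot-11, plot-8, plot-12, plot-14, plot-7, plot-17 — no chain reaches any other.
That is 6.

6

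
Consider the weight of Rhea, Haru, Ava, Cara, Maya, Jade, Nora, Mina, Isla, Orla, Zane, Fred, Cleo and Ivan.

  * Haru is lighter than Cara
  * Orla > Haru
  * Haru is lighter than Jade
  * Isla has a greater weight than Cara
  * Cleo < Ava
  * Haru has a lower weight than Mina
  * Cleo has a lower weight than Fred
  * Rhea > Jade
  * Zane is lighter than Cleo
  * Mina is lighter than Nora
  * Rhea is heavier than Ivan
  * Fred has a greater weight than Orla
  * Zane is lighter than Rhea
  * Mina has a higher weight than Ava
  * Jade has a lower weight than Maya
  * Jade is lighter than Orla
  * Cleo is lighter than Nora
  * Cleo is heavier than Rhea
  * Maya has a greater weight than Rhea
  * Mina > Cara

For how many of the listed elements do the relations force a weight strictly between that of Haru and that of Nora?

Chaining upward from Haru reaches: Jade, Cara, Rhea, Isla, Orla, Cleo, Ava, Maya, Fred, Mina.
Chaining downward from Nora reaches: Jade, Zane, Cara, Ivan, Rhea, Cleo, Ava, Mina.
Strictly between Haru and Nora are those in both lists: Jade, Cara, Rhea, Cleo, Ava, Mina — 6 elements.

6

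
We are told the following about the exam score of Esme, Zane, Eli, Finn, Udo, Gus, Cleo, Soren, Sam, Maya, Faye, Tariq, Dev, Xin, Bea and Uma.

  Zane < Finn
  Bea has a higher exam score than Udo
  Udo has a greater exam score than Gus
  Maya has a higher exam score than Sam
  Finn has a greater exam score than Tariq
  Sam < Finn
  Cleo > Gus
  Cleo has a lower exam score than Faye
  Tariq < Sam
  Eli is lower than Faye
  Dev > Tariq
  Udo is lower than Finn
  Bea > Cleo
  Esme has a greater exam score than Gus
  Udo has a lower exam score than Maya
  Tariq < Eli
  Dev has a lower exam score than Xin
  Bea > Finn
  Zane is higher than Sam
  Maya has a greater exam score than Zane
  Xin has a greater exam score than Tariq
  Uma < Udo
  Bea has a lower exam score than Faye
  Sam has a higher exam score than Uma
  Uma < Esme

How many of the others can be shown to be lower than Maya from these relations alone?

6

Directly below Maya: Sam, Zane, Udo.
One step further: Gus, Tariq, Uma (6 so far).
No other element is forced below Maya by the given relations, so the count is 6.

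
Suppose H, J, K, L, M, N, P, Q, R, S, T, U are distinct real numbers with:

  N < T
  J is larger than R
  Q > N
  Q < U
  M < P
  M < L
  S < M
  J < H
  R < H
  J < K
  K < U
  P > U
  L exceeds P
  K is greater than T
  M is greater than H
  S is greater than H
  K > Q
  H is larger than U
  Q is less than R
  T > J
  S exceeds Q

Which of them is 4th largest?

Piecing the relations together gives one ordering: N < Q < R < J < T < K < U < H < S < M < P < L.
Counting 4 from the largest end gives S.

S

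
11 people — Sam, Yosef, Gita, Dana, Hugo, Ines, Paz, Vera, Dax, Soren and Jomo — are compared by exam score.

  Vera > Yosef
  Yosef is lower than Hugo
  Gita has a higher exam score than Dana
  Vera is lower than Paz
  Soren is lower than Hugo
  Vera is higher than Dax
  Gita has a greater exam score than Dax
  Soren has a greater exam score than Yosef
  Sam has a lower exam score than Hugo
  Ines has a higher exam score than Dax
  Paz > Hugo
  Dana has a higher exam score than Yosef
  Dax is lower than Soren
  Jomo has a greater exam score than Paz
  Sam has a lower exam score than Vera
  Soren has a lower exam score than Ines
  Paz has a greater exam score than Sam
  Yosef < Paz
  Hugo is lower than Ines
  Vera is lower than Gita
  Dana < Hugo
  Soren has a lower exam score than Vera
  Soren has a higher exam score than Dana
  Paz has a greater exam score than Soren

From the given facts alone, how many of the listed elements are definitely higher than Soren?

6

Directly above Soren: Hugo, Vera, Ines, Paz.
One step further: Gita, Jomo (6 so far).
Nothing else is reachable above Soren; 6 in all.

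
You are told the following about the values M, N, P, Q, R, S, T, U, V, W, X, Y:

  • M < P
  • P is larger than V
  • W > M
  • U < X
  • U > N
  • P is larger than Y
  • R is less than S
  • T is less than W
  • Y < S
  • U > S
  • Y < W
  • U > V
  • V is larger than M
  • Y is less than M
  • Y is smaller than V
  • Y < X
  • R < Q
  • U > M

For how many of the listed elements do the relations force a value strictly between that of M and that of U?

1

The relations place M below U. An element lies strictly between them when it is forced above M and also forced below U.
Above M: {V, X, P, W}. Below U: {Y, N, V, R, S}.
Intersection: {V} — 1.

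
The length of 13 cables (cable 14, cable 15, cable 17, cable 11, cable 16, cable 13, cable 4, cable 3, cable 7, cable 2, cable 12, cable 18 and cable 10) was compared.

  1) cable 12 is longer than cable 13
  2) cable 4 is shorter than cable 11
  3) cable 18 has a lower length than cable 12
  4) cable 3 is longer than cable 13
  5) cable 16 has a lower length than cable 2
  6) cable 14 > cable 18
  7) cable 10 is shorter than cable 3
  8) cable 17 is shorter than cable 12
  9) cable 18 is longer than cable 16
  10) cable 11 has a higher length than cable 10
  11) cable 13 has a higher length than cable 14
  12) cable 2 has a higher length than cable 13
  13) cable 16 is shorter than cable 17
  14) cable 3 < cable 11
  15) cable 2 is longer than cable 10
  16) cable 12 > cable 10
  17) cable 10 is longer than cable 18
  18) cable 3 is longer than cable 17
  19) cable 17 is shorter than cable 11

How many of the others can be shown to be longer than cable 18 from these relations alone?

7

The elements the relations force above cable 18 are cable 10, cable 14, cable 13, cable 12, cable 2, cable 3, cable 11 — no chain reaches any other.
That is 7.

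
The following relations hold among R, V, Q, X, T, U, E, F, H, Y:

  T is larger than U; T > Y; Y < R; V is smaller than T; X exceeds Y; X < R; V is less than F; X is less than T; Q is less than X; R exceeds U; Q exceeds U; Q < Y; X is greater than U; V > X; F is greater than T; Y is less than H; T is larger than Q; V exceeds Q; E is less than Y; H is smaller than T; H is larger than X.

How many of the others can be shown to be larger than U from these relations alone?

8

The elements the relations force above U are Q, Y, X, H, R, V, T, F — no chain reaches any other.
That is 8.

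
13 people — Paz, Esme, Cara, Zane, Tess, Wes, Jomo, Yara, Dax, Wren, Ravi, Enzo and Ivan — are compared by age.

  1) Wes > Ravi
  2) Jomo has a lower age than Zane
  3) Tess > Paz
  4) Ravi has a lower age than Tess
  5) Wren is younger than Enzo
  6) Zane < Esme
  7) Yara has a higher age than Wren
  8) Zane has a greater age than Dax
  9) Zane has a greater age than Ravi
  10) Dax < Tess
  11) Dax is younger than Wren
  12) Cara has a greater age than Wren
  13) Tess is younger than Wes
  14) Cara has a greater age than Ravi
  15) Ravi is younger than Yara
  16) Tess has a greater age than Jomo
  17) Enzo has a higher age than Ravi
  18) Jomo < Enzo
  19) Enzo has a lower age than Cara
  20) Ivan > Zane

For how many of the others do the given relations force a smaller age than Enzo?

The elements the relations force below Enzo are Dax, Ravi, Jomo, Wren — no chain reaches any other.
That is 4.

4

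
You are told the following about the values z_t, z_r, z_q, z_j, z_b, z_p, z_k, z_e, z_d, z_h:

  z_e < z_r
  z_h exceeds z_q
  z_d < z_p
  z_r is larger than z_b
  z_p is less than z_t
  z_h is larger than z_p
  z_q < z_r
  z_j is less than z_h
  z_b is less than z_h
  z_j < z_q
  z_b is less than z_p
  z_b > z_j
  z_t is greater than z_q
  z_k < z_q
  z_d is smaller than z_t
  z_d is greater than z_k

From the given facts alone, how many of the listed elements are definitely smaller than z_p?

Directly below z_p: z_d, z_b.
One step further: z_j, z_k (4 so far).
Nothing else is reachable below z_p; 4 in all.

4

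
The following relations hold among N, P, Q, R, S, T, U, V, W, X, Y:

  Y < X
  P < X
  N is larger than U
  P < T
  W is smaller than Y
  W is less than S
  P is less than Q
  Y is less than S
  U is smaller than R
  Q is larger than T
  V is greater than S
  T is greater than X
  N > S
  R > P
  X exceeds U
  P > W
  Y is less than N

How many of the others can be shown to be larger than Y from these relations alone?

From Y the given relations immediately reach S, X, N.
From those, T, V — 5 in total.
From those, Q — 6 in total.
Nothing else is reachable above Y; 6 in all.

6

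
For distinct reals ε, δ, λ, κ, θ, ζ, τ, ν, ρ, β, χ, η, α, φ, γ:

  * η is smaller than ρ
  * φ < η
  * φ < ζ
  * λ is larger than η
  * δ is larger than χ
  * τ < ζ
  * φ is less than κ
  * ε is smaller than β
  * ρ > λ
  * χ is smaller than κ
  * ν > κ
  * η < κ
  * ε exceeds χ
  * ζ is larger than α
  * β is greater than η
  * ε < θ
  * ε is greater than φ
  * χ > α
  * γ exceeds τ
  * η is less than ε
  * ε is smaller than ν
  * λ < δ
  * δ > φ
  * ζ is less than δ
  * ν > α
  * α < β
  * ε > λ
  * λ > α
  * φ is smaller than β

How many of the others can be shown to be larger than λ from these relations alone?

The elements the relations force above λ are ε, β, θ, δ, ν, ρ — no chain reaches any other.
That is 6.

6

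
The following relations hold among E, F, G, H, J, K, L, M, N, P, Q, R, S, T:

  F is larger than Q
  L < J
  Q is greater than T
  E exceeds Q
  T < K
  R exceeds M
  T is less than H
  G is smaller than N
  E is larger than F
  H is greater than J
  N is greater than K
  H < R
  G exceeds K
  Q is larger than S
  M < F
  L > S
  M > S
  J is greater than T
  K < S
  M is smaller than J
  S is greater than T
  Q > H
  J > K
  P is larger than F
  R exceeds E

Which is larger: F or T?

Following the relations from T: T < K < S < L < J < H < Q < F.
So T < F; F is the larger of the two.

F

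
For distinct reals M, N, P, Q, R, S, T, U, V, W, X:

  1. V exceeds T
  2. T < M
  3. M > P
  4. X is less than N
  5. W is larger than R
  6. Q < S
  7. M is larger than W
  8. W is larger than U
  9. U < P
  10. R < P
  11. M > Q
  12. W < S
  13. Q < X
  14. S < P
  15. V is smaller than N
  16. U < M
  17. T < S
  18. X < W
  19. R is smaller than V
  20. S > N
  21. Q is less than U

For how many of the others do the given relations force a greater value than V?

4

Directly above V: N.
One step further: S (2 so far).
One step further: P (3 so far).
One step further: M (4 so far).
Nothing else is reachable above V; 4 in all.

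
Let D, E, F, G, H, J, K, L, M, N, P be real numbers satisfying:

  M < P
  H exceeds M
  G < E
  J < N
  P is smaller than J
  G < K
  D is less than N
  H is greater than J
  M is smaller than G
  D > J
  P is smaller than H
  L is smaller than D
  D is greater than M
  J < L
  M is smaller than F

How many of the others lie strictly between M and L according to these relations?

The relations place M below L. An element lies strictly between them when it is forced above M and also forced below L.
Above M: {P, G, J, F, K, D, H, N, E}. Below L: {P, J}.
Intersection: {P, J} — 2.

2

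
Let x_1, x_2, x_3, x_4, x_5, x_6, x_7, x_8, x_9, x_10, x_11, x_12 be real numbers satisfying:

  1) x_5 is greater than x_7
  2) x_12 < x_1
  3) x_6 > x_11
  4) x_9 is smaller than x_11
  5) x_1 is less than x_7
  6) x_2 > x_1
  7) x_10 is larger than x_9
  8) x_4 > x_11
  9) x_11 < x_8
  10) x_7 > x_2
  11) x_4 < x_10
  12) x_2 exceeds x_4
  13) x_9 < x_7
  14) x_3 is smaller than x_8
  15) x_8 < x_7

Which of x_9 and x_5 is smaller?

x_9

Chaining the given relations: x_9 < x_11 < x_4 < x_2 < x_7 < x_5.
So x_9 < x_5; x_9 is the smaller of the two.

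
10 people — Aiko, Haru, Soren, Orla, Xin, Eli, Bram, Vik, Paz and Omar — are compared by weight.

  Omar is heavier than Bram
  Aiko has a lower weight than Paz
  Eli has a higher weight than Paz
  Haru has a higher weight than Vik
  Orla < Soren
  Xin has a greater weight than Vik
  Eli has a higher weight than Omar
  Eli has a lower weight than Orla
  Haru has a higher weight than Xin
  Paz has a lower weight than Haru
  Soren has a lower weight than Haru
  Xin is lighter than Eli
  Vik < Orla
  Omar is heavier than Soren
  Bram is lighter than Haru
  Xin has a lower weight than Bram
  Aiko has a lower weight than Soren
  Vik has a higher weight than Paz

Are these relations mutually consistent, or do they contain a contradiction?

Chaining the given relations yields Omar < Eli < Orla < Soren, so Omar < Soren. But one relation states Soren < Omar. These cannot both hold.

inconsistent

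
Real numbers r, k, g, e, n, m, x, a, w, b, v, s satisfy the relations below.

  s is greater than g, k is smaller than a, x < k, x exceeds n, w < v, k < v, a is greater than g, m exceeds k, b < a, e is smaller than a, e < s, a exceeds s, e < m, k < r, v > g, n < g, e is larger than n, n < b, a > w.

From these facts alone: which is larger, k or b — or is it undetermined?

undetermined

Following every chain through b: above b we get a; below b we get n.
k is not reached, and no chain runs the other way from k to b.
So the given relations leave the order of b and k undetermined.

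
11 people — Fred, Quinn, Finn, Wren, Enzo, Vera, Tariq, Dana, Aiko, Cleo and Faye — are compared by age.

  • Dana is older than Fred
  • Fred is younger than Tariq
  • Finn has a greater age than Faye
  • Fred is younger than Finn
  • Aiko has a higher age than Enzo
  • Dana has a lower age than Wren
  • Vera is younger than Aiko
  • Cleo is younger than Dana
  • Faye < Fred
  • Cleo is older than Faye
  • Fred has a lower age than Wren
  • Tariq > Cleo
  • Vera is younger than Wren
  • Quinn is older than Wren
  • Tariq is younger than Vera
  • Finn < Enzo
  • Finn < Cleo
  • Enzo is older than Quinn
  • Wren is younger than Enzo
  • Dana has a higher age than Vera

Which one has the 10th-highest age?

Chaining the given pairs: Faye < Fred < Finn < Cleo < Tariq < Vera < Dana < Wren < Quinn < Enzo < Aiko.
Counting 10 from the largest end gives Fred.

Fred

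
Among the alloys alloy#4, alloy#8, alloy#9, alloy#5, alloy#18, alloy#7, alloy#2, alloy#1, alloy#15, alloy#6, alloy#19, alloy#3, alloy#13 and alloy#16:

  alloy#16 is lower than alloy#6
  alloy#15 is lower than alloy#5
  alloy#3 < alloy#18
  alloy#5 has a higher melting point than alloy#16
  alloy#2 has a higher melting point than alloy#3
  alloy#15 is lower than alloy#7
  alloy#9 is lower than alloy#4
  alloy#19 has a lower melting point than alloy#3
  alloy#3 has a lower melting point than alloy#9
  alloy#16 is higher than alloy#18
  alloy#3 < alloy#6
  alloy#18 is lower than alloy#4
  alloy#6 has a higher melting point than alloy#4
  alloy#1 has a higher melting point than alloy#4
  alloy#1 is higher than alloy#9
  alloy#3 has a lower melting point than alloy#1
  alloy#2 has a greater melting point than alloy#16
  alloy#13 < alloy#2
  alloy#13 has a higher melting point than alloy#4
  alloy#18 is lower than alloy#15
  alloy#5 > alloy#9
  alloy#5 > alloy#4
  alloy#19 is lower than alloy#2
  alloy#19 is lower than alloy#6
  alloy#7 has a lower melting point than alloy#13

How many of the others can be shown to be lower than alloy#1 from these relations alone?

The elements the relations force below alloy#1 are alloy#19, alloy#3, alloy#9, alloy#18, alloy#4 — no chain reaches any other.
That is 5.

5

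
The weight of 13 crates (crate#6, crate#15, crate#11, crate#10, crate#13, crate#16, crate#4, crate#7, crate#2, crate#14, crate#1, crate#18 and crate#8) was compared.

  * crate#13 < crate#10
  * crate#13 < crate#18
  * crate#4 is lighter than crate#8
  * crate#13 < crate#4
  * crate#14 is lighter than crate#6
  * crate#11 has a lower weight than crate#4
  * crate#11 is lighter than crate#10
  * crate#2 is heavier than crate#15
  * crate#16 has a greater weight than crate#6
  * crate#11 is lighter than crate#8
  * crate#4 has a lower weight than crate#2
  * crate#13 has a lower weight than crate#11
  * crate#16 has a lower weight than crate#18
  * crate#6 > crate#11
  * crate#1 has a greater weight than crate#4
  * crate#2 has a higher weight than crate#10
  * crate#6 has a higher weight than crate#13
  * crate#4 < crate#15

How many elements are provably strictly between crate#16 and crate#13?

The relations place crate#13 below crate#16. An element lies strictly between them when it is forced above crate#13 and also forced below crate#16.
Above crate#13: {crate#11, crate#4, crate#15, crate#10, crate#2, crate#8, crate#6, crate#1, crate#18}. Below crate#16: {crate#14, crate#11, crate#6}.
Intersection: {crate#11, crate#6} — 2.

2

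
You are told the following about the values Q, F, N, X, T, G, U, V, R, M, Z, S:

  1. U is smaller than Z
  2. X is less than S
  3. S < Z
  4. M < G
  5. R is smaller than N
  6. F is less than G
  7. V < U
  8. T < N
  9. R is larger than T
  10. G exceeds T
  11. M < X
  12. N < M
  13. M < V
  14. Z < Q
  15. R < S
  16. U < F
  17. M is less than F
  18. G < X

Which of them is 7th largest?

Chaining the given pairs: T < R < N < M < V < U < F < G < X < S < Z < Q.
The 7th largest is U.

U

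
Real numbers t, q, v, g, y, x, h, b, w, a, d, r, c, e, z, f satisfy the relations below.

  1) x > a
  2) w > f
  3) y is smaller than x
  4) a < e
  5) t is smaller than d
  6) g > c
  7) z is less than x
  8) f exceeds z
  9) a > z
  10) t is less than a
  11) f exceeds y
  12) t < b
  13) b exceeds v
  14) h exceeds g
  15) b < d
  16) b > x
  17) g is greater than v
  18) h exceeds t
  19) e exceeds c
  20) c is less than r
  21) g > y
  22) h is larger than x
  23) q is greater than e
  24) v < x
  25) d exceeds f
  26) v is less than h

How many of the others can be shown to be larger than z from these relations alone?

9

Directly above z: a, f, x.
One step further: e, b, w, d, h (8 so far).
One step further: q (9 so far).
No other element is forced above z by the given relations, so the count is 9.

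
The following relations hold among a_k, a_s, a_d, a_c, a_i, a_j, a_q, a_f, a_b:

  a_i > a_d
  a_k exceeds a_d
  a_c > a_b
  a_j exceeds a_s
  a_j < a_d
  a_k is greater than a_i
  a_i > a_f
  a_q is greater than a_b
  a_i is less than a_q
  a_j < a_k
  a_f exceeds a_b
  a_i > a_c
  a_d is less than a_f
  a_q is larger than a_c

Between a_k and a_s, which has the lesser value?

The relevant relations are a_s < a_j; a_j < a_d; a_d < a_f; a_f < a_i; a_i < a_k.
Chaining these gives a_s < a_j < a_d < a_f < a_i < a_k.
So a_s < a_k; a_s is the smaller of the two.

a_s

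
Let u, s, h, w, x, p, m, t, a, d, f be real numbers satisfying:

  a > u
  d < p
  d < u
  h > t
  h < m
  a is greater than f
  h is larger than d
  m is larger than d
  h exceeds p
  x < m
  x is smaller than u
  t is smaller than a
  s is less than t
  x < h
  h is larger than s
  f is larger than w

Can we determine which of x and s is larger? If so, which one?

undetermined

Following every chain through x: above x we get u, a, h, m.
s is not reached, and no chain runs the other way from s to x.
So the given relations leave the order of x and s undetermined.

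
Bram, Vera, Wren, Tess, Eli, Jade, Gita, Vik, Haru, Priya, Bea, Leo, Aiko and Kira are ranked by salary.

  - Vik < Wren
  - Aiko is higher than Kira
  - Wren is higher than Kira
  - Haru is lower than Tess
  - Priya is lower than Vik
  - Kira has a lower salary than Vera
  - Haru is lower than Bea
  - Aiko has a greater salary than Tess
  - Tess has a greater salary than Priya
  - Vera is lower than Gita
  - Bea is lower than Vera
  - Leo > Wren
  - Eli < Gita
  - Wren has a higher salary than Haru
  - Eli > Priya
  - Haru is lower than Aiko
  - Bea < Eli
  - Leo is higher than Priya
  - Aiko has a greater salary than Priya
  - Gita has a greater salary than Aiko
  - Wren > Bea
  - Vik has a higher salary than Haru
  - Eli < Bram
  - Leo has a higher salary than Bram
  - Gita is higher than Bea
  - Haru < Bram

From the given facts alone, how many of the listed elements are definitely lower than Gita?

The elements the relations force below Gita are Priya, Haru, Bea, Eli, Kira, Tess, Aiko, Vera — no chain reaches any other.
That is 8.

8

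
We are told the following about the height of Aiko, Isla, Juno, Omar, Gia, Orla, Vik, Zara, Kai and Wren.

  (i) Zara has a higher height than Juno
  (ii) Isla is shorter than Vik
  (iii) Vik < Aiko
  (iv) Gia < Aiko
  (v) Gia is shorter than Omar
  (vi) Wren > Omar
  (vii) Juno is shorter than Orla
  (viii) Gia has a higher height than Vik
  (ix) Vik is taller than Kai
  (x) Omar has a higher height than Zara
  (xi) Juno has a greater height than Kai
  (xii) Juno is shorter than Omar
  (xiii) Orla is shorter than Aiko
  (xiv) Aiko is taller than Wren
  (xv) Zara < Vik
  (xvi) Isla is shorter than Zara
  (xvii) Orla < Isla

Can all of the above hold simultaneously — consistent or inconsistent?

consistent

The single ordering Kai < Juno < Orla < Isla < Zara < Vik < Gia < Omar < Wren < Aiko satisfies every listed relation, so no contradiction arises.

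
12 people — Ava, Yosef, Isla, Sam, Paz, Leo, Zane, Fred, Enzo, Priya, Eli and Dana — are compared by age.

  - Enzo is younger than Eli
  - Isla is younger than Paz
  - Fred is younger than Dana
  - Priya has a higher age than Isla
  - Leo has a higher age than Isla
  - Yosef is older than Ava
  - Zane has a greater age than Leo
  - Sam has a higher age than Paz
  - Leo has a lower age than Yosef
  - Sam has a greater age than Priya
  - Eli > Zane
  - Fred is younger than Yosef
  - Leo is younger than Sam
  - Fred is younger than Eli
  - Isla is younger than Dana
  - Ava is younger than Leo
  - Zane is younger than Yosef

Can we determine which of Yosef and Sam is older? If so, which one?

Following every chain through Yosef: below Yosef we get Ava, Isla, Fred, Leo, Zane.
Sam is not reached, and no chain runs the other way from Sam to Yosef.
So the given relations leave the order of Yosef and Sam undetermined.

undetermined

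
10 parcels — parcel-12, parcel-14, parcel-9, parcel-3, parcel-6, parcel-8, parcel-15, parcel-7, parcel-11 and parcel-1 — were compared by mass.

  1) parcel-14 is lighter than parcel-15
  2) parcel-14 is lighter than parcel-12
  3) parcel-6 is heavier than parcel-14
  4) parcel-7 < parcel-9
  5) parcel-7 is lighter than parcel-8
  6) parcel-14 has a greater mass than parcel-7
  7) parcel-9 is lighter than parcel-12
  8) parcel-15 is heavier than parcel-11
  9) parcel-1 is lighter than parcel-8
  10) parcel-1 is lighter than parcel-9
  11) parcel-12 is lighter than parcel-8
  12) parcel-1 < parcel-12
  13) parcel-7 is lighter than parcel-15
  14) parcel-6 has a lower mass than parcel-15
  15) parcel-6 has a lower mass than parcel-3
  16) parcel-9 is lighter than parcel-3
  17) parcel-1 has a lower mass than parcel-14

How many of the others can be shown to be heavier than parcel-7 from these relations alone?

Directly above parcel-7: parcel-14, parcel-9, parcel-8, parcel-15.
One step further: parcel-6, parcel-12, parcel-3 (7 so far).
Nothing else is reachable above parcel-7; 7 in all.

7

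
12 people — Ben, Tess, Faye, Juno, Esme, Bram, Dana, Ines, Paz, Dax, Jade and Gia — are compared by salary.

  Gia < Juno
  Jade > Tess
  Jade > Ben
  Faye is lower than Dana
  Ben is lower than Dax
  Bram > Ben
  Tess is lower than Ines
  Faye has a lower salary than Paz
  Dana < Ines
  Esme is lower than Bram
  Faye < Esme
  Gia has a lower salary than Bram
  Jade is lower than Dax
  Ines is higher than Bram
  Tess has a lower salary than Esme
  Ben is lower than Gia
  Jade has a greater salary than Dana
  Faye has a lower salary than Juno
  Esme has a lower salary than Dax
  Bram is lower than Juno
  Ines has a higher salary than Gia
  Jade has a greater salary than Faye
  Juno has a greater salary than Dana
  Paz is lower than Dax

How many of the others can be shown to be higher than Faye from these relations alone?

Directly above Faye: Esme, Dana, Jade, Paz, Juno.
One step further: Dax, Bram, Ines (8 so far).
Nothing else is reachable above Faye; 8 in all.

8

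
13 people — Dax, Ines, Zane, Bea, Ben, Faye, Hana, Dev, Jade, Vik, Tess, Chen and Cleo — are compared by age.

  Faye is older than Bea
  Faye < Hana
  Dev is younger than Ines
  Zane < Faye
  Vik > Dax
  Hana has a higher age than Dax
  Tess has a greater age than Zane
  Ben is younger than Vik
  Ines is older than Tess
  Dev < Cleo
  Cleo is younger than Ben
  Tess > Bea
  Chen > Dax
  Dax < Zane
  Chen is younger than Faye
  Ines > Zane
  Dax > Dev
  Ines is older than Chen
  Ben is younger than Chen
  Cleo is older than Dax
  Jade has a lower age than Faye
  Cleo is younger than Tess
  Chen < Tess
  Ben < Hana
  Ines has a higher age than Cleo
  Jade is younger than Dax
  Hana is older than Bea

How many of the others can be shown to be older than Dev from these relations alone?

The elements the relations force above Dev are Dax, Cleo, Zane, Ben, Chen, Tess, Faye, Hana, Vik, Ines — no chain reaches any other.
That is 10.

10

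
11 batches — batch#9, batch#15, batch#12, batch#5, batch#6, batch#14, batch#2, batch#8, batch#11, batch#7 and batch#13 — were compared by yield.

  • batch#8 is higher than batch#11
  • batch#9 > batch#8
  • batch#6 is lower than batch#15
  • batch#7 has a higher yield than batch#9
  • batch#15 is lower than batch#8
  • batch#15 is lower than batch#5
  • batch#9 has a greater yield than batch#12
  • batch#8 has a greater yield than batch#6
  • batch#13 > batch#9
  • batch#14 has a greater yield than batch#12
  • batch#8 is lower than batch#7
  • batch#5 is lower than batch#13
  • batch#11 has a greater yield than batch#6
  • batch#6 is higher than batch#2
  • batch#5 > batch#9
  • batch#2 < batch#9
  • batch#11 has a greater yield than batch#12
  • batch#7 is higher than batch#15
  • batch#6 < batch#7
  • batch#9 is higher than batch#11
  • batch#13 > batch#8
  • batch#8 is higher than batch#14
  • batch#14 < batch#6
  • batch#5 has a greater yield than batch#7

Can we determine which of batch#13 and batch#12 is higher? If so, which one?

The relevant relations are batch#12 < batch#14; batch#14 < batch#6; batch#6 < batch#15; batch#15 < batch#8; batch#8 < batch#9; batch#9 < batch#7; batch#7 < batch#5; batch#5 < batch#13.
Together: batch#12 < batch#14 < batch#6 < batch#15 < batch#8 < batch#9 < batch#7 < batch#5 < batch#13.
So batch#13 is higher.

batch#13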